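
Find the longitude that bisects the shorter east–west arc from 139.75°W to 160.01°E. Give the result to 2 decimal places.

169.87°W

Signed shortest Δλ from -139.75° to +160.01° is -60.24°.
Midpoint longitude = -139.75° + (-60.24°)/2 = -139.75° − 30.12° = -169.87°.
(The naïve average (-139.75 + +160.01)/2 = 10.13° is on the wrong side of the globe.)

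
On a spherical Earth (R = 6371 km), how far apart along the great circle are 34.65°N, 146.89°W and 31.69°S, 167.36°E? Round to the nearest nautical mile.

4747 nmi

Δλ = 167.36 − -146.89 = 314.25°; wrapped into (−180°, 180°]: -45.75°.
Δφ = -31.69 − 34.65 = -66.34°.
a = sin²(Δφ/2) + cos φ₁ · cos φ₂ · sin²(Δλ/2) = 0.405117.
c = 2·atan2(√a, √(1−a)) = 1.37987 rad → d = 6371·c ≈ 8791.17 km ≈ 4746.85 nmi.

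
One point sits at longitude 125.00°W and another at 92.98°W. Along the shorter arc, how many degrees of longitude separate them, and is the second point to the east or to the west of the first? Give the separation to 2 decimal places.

32.02° east

Raw difference: -92.98 − -125.00 = 32.02°.
Normalise into (−180°, 180°]: 32.02° stays 32.02°.
Positive ⇒ the second point lies to the east; separation 32.02°.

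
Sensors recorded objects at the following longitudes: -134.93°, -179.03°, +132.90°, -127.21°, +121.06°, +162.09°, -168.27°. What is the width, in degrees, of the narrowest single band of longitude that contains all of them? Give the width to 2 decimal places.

111.73°

Sort the longitudes: -179.03°, -168.27°, -134.93°, -127.21°, +121.06°, +132.90°, +162.09°.
Eastward gaps between consecutive values (wrapping around): 10.76°, 33.34°, 7.72°, 248.27°, 11.84°, 29.19°, 18.88°.
Largest gap = 248.27° ⇒ minimal covering band is its complement: 360° − 248.27° = 111.73°.
Band runs from +121.06° eastward to -127.21°, crossing the antimeridian.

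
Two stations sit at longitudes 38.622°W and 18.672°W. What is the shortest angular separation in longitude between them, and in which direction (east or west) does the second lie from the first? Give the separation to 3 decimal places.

19.950° east

Raw difference: -18.672 − -38.622 = 19.95°.
Normalise into (−180°, 180°]: 19.95° stays 19.95°.
Positive ⇒ the second point lies to the east; separation 19.950°.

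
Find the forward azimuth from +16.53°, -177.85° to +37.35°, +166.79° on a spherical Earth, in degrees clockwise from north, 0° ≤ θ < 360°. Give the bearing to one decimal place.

329.9°

Δλ = 166.79 − -177.85 = 344.64°; wrapped into (−180°, 180°]: -15.36°.
θ = atan2( sin Δλ · cos φ₂ , cos φ₁ · sin φ₂ − sin φ₁ · cos φ₂ · cos Δλ )
  = atan2(-0.21057, 0.36351) = -30.082° → normalised to [0°, 360°): 329.918°.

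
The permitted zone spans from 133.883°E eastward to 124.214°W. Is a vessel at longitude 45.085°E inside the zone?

Band width going east from +133.883° to -124.214°: ((-124.214 − 133.883) mod 360) = 101.903°.
Offset of +45.085° east of the west edge: ((45.085 − 133.883) mod 360) = 271.202°.
271.202° > 101.903° ⇒ outside.

No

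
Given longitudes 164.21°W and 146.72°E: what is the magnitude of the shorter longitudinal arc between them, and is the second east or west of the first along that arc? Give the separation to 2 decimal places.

49.07° west

Raw difference: 146.72 − -164.21 = 310.93°.
Normalise into (−180°, 180°]: 310.93° − 360° = -49.07°.
Negative ⇒ the second point lies to the west; separation 49.07°.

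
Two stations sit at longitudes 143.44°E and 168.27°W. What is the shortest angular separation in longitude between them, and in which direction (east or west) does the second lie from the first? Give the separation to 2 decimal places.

Raw difference: -168.27 − 143.44 = -311.71°.
Normalise into (−180°, 180°]: -311.71° + 360° = 48.29°.
Positive ⇒ the second point lies to the east; separation 48.29°.

48.29° east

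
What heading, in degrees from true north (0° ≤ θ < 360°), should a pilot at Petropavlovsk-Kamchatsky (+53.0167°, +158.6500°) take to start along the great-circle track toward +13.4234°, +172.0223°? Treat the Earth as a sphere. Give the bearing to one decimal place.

Δλ = 172.0223 − 158.6500 = 13.3723°.
θ = atan2( sin Δλ · cos φ₂ , cos φ₁ · sin φ₂ − sin φ₁ · cos φ₂ · cos Δλ )
  = atan2(0.22496, -0.61627) = 159.946° → normalised to [0°, 360°): 159.946°.

159.9°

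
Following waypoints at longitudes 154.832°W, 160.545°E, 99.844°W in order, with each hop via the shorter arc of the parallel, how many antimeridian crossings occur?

2

Leg 1: -154.832° → +160.545°, shortest Δλ = -44.623° (west) — crosses 180°.
Leg 2: +160.545° → -99.844°, shortest Δλ = 99.611° (east) — crosses 180°.
Total crossings: 2.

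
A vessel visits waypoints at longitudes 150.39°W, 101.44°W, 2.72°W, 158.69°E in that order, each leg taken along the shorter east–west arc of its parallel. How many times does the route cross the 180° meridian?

0

Leg 1: -150.39° → -101.44°, shortest Δλ = 48.95° (east) — does not cross 180°.
Leg 2: -101.44° → -2.72°, shortest Δλ = 98.72° (east) — does not cross 180°.
Leg 3: -2.72° → +158.69°, shortest Δλ = 161.41° (east) — does not cross 180°.
Total crossings: 0.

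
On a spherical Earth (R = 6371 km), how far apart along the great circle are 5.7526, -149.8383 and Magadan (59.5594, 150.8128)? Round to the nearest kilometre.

7774 km

Δλ = 150.8128 − -149.8383 = 300.6511°; wrapped into (−180°, 180°]: -59.3489°.
Δφ = 59.5594 − 5.7526 = 53.8068°.
a = sin²(Δφ/2) + cos φ₁ · cos φ₂ · sin²(Δλ/2) = 0.328296.
c = 2·atan2(√a, √(1−a)) = 1.22025 rad → d = 6371·c ≈ 7774.23 km.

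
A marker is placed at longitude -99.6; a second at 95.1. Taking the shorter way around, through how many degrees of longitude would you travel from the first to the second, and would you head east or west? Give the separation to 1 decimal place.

Raw difference: 95.1 − -99.6 = 194.7°.
Normalise into (−180°, 180°]: 194.7° − 360° = -165.3°.
Negative ⇒ the second point lies to the west; separation 165.3°.

165.3° west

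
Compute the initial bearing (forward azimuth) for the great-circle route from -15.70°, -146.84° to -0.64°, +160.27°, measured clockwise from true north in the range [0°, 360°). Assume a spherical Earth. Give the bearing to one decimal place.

Δλ = 160.27 − -146.84 = 307.11°; wrapped into (−180°, 180°]: -52.89°.
θ = atan2( sin Δλ · cos φ₂ , cos φ₁ · sin φ₂ − sin φ₁ · cos φ₂ · cos Δλ )
  = atan2(-0.79743, 0.15250) = -79.173° → normalised to [0°, 360°): 280.827°.

280.8°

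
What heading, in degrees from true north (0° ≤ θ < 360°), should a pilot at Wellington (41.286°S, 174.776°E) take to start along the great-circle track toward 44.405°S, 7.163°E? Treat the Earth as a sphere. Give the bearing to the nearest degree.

Δλ = 7.163 − 174.776 = -167.613°.
θ = atan2( sin Δλ · cos φ₂ , cos φ₁ · sin φ₂ − sin φ₁ · cos φ₂ · cos Δλ )
  = atan2(-0.15325, -0.98620) = -171.167° → normalised to [0°, 360°): 188.833°.

189°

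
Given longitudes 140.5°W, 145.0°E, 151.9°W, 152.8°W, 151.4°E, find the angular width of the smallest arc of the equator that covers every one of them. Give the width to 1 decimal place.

74.5°

Sort the longitudes: -152.8°, -151.9°, -140.5°, +145.0°, +151.4°.
Eastward gaps between consecutive values (wrapping around): 0.9°, 11.4°, 285.5°, 6.4°, 55.8°.
Largest gap = 285.5° ⇒ minimal covering band is its complement: 360° − 285.5° = 74.5°.
Band runs from +145.0° eastward to -140.5°, crossing the antimeridian.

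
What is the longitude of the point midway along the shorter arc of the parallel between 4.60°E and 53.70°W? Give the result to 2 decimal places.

24.55°W

Signed shortest Δλ from +4.60° to -53.70° is -58.30°.
Midpoint longitude = +4.60° + (-58.30°)/2 = +4.60° − 29.15° = -24.55°.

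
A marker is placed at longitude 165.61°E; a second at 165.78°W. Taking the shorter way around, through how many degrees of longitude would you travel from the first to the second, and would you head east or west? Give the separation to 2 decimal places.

Raw difference: -165.78 − 165.61 = -331.39°.
Normalise into (−180°, 180°]: -331.39° + 360° = 28.61°.
Positive ⇒ the second point lies to the east; separation 28.61°.

28.61° east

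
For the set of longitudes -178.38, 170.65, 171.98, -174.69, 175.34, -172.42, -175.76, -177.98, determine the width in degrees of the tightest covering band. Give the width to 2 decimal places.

16.93°

Sort the longitudes: -178.38°, -177.98°, -175.76°, -174.69°, -172.42°, +170.65°, +171.98°, +175.34°.
Eastward gaps between consecutive values (wrapping around): 0.40°, 2.22°, 1.07°, 2.27°, 343.07°, 1.33°, 3.36°, 6.28°.
Largest gap = 343.07° ⇒ minimal covering band is its complement: 360° − 343.07° = 16.93°.
Band runs from +170.65° eastward to -172.42°, crossing the antimeridian.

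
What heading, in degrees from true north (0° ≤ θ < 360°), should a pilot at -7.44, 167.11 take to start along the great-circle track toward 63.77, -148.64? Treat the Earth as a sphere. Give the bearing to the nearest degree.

18°

Δλ = -148.64 − 167.11 = -315.75°; wrapped into (−180°, 180°]: 44.25°.
θ = atan2( sin Δλ · cos φ₂ , cos φ₁ · sin φ₂ − sin φ₁ · cos φ₂ · cos Δλ )
  = atan2(0.30841, 0.93047) = 18.338° → normalised to [0°, 360°): 18.338°.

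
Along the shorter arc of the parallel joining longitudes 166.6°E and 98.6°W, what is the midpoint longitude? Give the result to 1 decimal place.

Signed shortest Δλ from +166.6° to -98.6° is +94.8°.
Midpoint longitude = +166.6° + (+94.8°)/2 = +166.6° + 47.4° = +214.0°.
Normalise into (−180°, 180°]: -146.0°.
(The naïve average (+166.6 + -98.6)/2 = 34.0° is on the wrong side of the globe.)

146.0°W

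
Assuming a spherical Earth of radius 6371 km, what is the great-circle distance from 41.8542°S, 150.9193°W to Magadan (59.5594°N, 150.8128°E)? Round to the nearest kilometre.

Δλ = 150.8128 − -150.9193 = 301.7321°; wrapped into (−180°, 180°]: -58.2679°.
Δφ = 59.5594 − -41.8542 = 101.4136°.
a = sin²(Δφ/2) + cos φ₁ · cos φ₂ · sin²(Δλ/2) = 0.688392.
c = 2·atan2(√a, √(1−a)) = 1.95712 rad → d = 6371·c ≈ 12468.80 km.

12469 km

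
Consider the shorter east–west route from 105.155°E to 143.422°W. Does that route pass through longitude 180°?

Naïve |-143.422 − 105.155| = 248.577° > 180°, so the shorter arc goes the other way round — across 180°.
Signed shortest Δλ = ((-143.422 − 105.155 + 180) mod 360) − 180 = 111.423°.
Going east by 111.423° from +105.155° passes through 180° before reaching -143.422°.

Yes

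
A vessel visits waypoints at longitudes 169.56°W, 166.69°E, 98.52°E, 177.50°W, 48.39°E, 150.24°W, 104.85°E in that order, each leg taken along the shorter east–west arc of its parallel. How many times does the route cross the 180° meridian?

5

Leg 1: -169.56° → +166.69°, shortest Δλ = -23.75° (west) — crosses 180°.
Leg 2: +166.69° → +98.52°, shortest Δλ = -68.17° (west) — does not cross 180°.
Leg 3: +98.52° → -177.50°, shortest Δλ = 83.98° (east) — crosses 180°.
Leg 4: -177.50° → +48.39°, shortest Δλ = -134.11° (west) — crosses 180°.
Leg 5: +48.39° → -150.24°, shortest Δλ = 161.37° (east) — crosses 180°.
Leg 6: -150.24° → +104.85°, shortest Δλ = -104.91° (west) — crosses 180°.
Total crossings: 5.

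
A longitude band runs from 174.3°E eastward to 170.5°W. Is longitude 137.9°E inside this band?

No

Band width going east from +174.3° to -170.5°: ((-170.5 − 174.3) mod 360) = 15.2°.
Offset of +137.9° east of the west edge: ((137.9 − 174.3) mod 360) = 323.6°.
323.6° > 15.2° ⇒ outside.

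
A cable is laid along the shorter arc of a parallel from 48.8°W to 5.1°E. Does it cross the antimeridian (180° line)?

Signed shortest Δλ = ((5.1 − -48.8 + 180) mod 360) − 180 = 53.9°.
Going east by 53.9° from -48.8° reaches +5.1° without touching 180°.

No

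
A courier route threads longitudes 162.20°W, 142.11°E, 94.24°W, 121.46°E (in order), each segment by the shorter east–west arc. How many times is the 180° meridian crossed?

Leg 1: -162.20° → +142.11°, shortest Δλ = -55.69° (west) — crosses 180°.
Leg 2: +142.11° → -94.24°, shortest Δλ = 123.65° (east) — crosses 180°.
Leg 3: -94.24° → +121.46°, shortest Δλ = -144.3° (west) — crosses 180°.
Total crossings: 3.

3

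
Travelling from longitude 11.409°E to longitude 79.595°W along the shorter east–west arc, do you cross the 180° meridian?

Signed shortest Δλ = ((-79.595 − 11.409 + 180) mod 360) − 180 = -91.004°.
Going west by 91.004° from +11.409° reaches -79.595° without touching 180°.

No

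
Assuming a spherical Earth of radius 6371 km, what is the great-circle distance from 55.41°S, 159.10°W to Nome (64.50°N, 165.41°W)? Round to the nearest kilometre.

13344 km

Δλ = -165.41 − -159.10 = -6.31°.
Δφ = 64.50 − -55.41 = 119.91°.
a = sin²(Δφ/2) + cos φ₁ · cos φ₂ · sin²(Δλ/2) = 0.750060.
c = 2·atan2(√a, √(1−a)) = 2.09453 rad → d = 6371·c ≈ 13344.27 km.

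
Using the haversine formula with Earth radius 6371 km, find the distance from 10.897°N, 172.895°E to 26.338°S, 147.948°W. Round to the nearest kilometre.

5920 km

Δλ = -147.948 − 172.895 = -320.843°; wrapped into (−180°, 180°]: 39.157°.
Δφ = -26.338 − 10.897 = -37.235°.
a = sin²(Δφ/2) + cos φ₁ · cos φ₂ · sin²(Δλ/2) = 0.200739.
c = 2·atan2(√a, √(1−a)) = 0.92914 rad → d = 6371·c ≈ 5919.56 km.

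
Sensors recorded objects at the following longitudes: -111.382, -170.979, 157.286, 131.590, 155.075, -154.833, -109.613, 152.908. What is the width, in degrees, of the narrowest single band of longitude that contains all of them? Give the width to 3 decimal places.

Sort the longitudes: -170.979°, -154.833°, -111.382°, -109.613°, +131.590°, +152.908°, +155.075°, +157.286°.
Eastward gaps between consecutive values (wrapping around): 16.146°, 43.451°, 1.769°, 241.203°, 21.318°, 2.167°, 2.211°, 31.735°.
Largest gap = 241.203° ⇒ minimal covering band is its complement: 360° − 241.203° = 118.797°.
Band runs from +131.590° eastward to -109.613°, crossing the antimeridian.

118.797°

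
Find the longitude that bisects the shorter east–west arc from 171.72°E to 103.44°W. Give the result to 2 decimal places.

145.86°W

Signed shortest Δλ from +171.72° to -103.44° is +84.84°.
Midpoint longitude = +171.72° + (+84.84°)/2 = +171.72° + 42.42° = +214.14°.
Normalise into (−180°, 180°]: -145.86°.
(The naïve average (+171.72 + -103.44)/2 = 34.14° is on the wrong side of the globe.)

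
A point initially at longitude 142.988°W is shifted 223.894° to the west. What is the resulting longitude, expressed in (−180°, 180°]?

Start at -142.988°; shift −223.894° → -366.882°.
-366.882° lies outside (−180°, 180°]; add 360° → -6.882°.

6.882°W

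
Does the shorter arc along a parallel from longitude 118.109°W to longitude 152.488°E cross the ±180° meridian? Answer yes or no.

Yes

Naïve |152.488 − -118.109| = 270.597° > 180°, so the shorter arc goes the other way round — across 180°.
Signed shortest Δλ = ((152.488 − -118.109 + 180) mod 360) − 180 = -89.403°.
Going west by 89.403° from -118.109° passes through 180° before reaching +152.488°.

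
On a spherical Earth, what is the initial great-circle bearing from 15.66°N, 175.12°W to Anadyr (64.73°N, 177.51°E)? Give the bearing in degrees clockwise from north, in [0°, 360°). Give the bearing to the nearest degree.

356°

Δλ = 177.51 − -175.12 = 352.63°; wrapped into (−180°, 180°]: -7.37°.
θ = atan2( sin Δλ · cos φ₂ , cos φ₁ · sin φ₂ − sin φ₁ · cos φ₂ · cos Δλ )
  = atan2(-0.05476, 0.75646) = -4.140° → normalised to [0°, 360°): 355.860°.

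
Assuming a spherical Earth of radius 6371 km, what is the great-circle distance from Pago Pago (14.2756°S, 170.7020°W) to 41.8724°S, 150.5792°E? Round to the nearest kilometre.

Δλ = 150.5792 − -170.7020 = 321.2812°; wrapped into (−180°, 180°]: -38.7188°.
Δφ = -41.8724 − -14.2756 = -27.5968°.
a = sin²(Δφ/2) + cos φ₁ · cos φ₂ · sin²(Δλ/2) = 0.136184.
c = 2·atan2(√a, √(1−a)) = 0.75593 rad → d = 6371·c ≈ 4816.05 km.

4816 km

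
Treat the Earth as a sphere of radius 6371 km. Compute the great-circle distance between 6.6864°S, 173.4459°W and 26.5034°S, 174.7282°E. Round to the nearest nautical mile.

1368 nmi

Δλ = 174.7282 − -173.4459 = 348.1741°; wrapped into (−180°, 180°]: -11.8259°.
Δφ = -26.5034 − -6.6864 = -19.8170°.
a = sin²(Δφ/2) + cos φ₁ · cos φ₂ · sin²(Δλ/2) = 0.039043.
c = 2·atan2(√a, √(1−a)) = 0.39780 rad → d = 6371·c ≈ 2534.39 km ≈ 1368.46 nmi.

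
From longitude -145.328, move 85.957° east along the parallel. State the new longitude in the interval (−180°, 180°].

Start at -145.328°; shift +85.957° → -59.371°.
-59.371° already lies in (−180°, 180°].

-59.371°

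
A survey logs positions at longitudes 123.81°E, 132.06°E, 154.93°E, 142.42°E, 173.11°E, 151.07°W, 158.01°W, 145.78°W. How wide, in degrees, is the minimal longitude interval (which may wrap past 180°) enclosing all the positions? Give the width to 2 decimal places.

Sort the longitudes: -158.01°, -151.07°, -145.78°, +123.81°, +132.06°, +142.42°, +154.93°, +173.11°.
Eastward gaps between consecutive values (wrapping around): 6.94°, 5.29°, 269.59°, 8.25°, 10.36°, 12.51°, 18.18°, 28.88°.
Largest gap = 269.59° ⇒ minimal covering band is its complement: 360° − 269.59° = 90.41°.
Band runs from +123.81° eastward to -145.78°, crossing the antimeridian.

90.41°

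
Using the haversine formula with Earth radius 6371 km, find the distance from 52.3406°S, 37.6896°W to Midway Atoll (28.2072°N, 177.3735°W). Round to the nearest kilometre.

15756 km

Δλ = -177.3735 − -37.6896 = -139.6839°.
Δφ = 28.2072 − -52.3406 = 80.5478°.
a = sin²(Δφ/2) + cos φ₁ · cos φ₂ · sin²(Δλ/2) = 0.892358.
c = 2·atan2(√a, √(1−a)) = 2.47303 rad → d = 6371·c ≈ 15755.70 km.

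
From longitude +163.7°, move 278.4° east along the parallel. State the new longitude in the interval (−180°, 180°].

Start at +163.7°; shift +278.4° → +442.1°.
+442.1° lies outside (−180°, 180°]; subtract 360° → +82.1°.

+82.1°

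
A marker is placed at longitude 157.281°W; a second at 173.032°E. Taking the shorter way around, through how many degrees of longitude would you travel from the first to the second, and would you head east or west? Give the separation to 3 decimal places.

Raw difference: 173.032 − -157.281 = 330.313°.
Normalise into (−180°, 180°]: 330.313° − 360° = -29.687°.
Negative ⇒ the second point lies to the west; separation 29.687°.

29.687° west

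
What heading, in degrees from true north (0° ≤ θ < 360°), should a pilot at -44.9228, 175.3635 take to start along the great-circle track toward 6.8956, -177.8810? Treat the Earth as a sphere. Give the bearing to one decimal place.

Δλ = -177.8810 − 175.3635 = -353.2445°; wrapped into (−180°, 180°]: 6.7555°.
θ = atan2( sin Δλ · cos φ₂ , cos φ₁ · sin φ₂ − sin φ₁ · cos φ₂ · cos Δλ )
  = atan2(0.11678, 0.78119) = 8.502° → normalised to [0°, 360°): 8.502°.

8.5°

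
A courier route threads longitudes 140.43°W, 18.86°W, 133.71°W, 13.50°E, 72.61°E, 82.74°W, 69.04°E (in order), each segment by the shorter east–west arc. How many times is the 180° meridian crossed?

0

Leg 1: -140.43° → -18.86°, shortest Δλ = 121.57° (east) — does not cross 180°.
Leg 2: -18.86° → -133.71°, shortest Δλ = -114.85° (west) — does not cross 180°.
Leg 3: -133.71° → +13.50°, shortest Δλ = 147.21° (east) — does not cross 180°.
Leg 4: +13.50° → +72.61°, shortest Δλ = 59.11° (east) — does not cross 180°.
Leg 5: +72.61° → -82.74°, shortest Δλ = -155.35° (west) — does not cross 180°.
Leg 6: -82.74° → +69.04°, shortest Δλ = 151.78° (east) — does not cross 180°.
Total crossings: 0.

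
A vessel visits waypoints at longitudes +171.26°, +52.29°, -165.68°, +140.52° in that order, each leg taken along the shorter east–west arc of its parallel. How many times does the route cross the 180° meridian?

2

Leg 1: +171.26° → +52.29°, shortest Δλ = -118.97° (west) — does not cross 180°.
Leg 2: +52.29° → -165.68°, shortest Δλ = 142.03° (east) — crosses 180°.
Leg 3: -165.68° → +140.52°, shortest Δλ = -53.8° (west) — crosses 180°.
Total crossings: 2.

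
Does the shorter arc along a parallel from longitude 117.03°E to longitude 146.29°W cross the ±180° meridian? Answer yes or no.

Yes

Naïve |-146.29 − 117.03| = 263.32° > 180°, so the shorter arc goes the other way round — across 180°.
Signed shortest Δλ = ((-146.29 − 117.03 + 180) mod 360) − 180 = 96.68°.
Going east by 96.68° from +117.03° passes through 180° before reaching -146.29°.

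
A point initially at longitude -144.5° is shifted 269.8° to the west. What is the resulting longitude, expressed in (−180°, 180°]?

-54.3°

Start at -144.5°; shift −269.8° → -414.3°.
-414.3° lies outside (−180°, 180°]; add 360° → -54.3°.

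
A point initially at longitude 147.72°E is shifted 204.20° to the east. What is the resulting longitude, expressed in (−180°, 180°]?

Start at +147.72°; shift +204.20° → +351.92°.
+351.92° lies outside (−180°, 180°]; subtract 360° → -8.08°.

8.08°W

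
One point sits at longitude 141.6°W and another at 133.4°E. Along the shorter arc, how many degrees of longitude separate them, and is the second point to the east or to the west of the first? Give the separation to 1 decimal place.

85.0° west

Raw difference: 133.4 − -141.6 = 275.0°.
Normalise into (−180°, 180°]: 275.0° − 360° = -85.0°.
Negative ⇒ the second point lies to the west; separation 85.0°.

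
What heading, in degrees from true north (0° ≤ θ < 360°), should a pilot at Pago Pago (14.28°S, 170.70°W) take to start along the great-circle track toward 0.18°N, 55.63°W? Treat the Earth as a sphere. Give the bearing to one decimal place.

96.4°

Δλ = -55.63 − -170.70 = 115.07°.
θ = atan2( sin Δλ · cos φ₂ , cos φ₁ · sin φ₂ − sin φ₁ · cos φ₂ · cos Δλ )
  = atan2(0.90579, -0.10147) = 96.392° → normalised to [0°, 360°): 96.392°.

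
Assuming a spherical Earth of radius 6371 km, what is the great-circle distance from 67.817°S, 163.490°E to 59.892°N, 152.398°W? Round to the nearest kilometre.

14643 km

Δλ = -152.398 − 163.490 = -315.888°; wrapped into (−180°, 180°]: 44.112°.
Δφ = 59.892 − -67.817 = 127.709°.
a = sin²(Δφ/2) + cos φ₁ · cos φ₂ · sin²(Δλ/2) = 0.832533.
c = 2·atan2(√a, √(1−a)) = 2.29838 rad → d = 6371·c ≈ 14642.97 km.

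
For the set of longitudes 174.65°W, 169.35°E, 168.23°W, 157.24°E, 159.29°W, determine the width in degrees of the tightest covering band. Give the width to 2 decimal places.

43.47°

Sort the longitudes: -174.65°, -168.23°, -159.29°, +157.24°, +169.35°.
Eastward gaps between consecutive values (wrapping around): 6.42°, 8.94°, 316.53°, 12.11°, 16.00°.
Largest gap = 316.53° ⇒ minimal covering band is its complement: 360° − 316.53° = 43.47°.
Band runs from +157.24° eastward to -159.29°, crossing the antimeridian.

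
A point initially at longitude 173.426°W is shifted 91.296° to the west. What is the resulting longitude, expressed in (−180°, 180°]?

Start at -173.426°; shift −91.296° → -264.722°.
-264.722° lies outside (−180°, 180°]; add 360° → +95.278°.

95.278°E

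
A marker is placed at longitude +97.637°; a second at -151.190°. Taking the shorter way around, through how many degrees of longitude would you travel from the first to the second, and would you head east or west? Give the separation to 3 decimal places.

Raw difference: -151.190 − 97.637 = -248.827°.
Normalise into (−180°, 180°]: -248.827° + 360° = 111.173°.
Positive ⇒ the second point lies to the east; separation 111.173°.

111.173° east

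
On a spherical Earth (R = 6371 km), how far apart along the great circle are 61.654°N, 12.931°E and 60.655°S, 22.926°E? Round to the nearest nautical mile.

Δλ = 22.926 − 12.931 = 9.995°.
Δφ = -60.655 − 61.654 = -122.309°.
a = sin²(Δφ/2) + cos φ₁ · cos φ₂ · sin²(Δλ/2) = 0.769008.
c = 2·atan2(√a, √(1−a)) = 2.13888 rad → d = 6371·c ≈ 13626.80 km ≈ 7357.88 nmi.

7358 nmi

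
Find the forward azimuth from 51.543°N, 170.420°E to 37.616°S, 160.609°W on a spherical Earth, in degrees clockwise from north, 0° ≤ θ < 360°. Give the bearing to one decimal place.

157.4°

Δλ = -160.609 − 170.420 = -331.029°; wrapped into (−180°, 180°]: 28.971°.
θ = atan2( sin Δλ · cos φ₂ , cos φ₁ · sin φ₂ − sin φ₁ · cos φ₂ · cos Δλ )
  = atan2(0.38368, -0.92227) = 157.412° → normalised to [0°, 360°): 157.412°.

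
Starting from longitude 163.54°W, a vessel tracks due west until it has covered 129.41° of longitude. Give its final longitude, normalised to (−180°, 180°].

67.05°E

Start at -163.54°; shift −129.41° → -292.95°.
-292.95° lies outside (−180°, 180°]; add 360° → +67.05°.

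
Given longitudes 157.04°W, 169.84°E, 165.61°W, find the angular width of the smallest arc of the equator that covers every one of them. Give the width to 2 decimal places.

33.12°

Sort the longitudes: -165.61°, -157.04°, +169.84°.
Eastward gaps between consecutive values (wrapping around): 8.57°, 326.88°, 24.55°.
Largest gap = 326.88° ⇒ minimal covering band is its complement: 360° − 326.88° = 33.12°.
Band runs from +169.84° eastward to -157.04°, crossing the antimeridian.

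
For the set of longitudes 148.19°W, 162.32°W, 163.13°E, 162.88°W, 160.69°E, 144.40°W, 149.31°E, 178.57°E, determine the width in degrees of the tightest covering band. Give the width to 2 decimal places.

Sort the longitudes: -162.88°, -162.32°, -148.19°, -144.40°, +149.31°, +160.69°, +163.13°, +178.57°.
Eastward gaps between consecutive values (wrapping around): 0.56°, 14.13°, 3.79°, 293.71°, 11.38°, 2.44°, 15.44°, 18.55°.
Largest gap = 293.71° ⇒ minimal covering band is its complement: 360° − 293.71° = 66.29°.
Band runs from +149.31° eastward to -144.40°, crossing the antimeridian.

66.29°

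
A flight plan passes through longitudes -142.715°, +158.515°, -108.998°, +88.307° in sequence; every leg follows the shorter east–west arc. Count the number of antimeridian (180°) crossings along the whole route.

Leg 1: -142.715° → +158.515°, shortest Δλ = -58.77° (west) — crosses 180°.
Leg 2: +158.515° → -108.998°, shortest Δλ = 92.487° (east) — crosses 180°.
Leg 3: -108.998° → +88.307°, shortest Δλ = -162.695° (west) — crosses 180°.
Total crossings: 3.

3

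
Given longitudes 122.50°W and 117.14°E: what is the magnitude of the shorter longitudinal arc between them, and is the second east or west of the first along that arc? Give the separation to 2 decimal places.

Raw difference: 117.14 − -122.50 = 239.64°.
Normalise into (−180°, 180°]: 239.64° − 360° = -120.36°.
Negative ⇒ the second point lies to the west; separation 120.36°.

120.36° west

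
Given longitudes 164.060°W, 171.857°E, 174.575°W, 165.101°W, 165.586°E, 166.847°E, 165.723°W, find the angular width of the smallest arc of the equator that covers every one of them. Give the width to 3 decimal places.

30.354°

Sort the longitudes: -174.575°, -165.723°, -165.101°, -164.060°, +165.586°, +166.847°, +171.857°.
Eastward gaps between consecutive values (wrapping around): 8.852°, 0.622°, 1.041°, 329.646°, 1.261°, 5.010°, 13.568°.
Largest gap = 329.646° ⇒ minimal covering band is its complement: 360° − 329.646° = 30.354°.
Band runs from +165.586° eastward to -164.060°, crossing the antimeridian.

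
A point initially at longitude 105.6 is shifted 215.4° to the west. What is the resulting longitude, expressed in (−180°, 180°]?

-109.8°

Start at +105.6°; shift −215.4° → -109.8°.
-109.8° already lies in (−180°, 180°].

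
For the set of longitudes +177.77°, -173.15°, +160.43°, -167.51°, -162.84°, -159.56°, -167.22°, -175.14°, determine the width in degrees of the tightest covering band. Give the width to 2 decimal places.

40.01°

Sort the longitudes: -175.14°, -173.15°, -167.51°, -167.22°, -162.84°, -159.56°, +160.43°, +177.77°.
Eastward gaps between consecutive values (wrapping around): 1.99°, 5.64°, 0.29°, 4.38°, 3.28°, 319.99°, 17.34°, 7.09°.
Largest gap = 319.99° ⇒ minimal covering band is its complement: 360° − 319.99° = 40.01°.
Band runs from +160.43° eastward to -159.56°, crossing the antimeridian.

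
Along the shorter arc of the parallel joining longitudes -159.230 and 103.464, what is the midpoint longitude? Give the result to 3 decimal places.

Signed shortest Δλ from -159.230° to +103.464° is -97.306°.
Midpoint longitude = -159.230° + (-97.306°)/2 = -159.230° − 48.653° = -207.883°.
Normalise into (−180°, 180°]: +152.117°.
(The naïve average (-159.230 + +103.464)/2 = -27.883° is on the wrong side of the globe.)

+152.117°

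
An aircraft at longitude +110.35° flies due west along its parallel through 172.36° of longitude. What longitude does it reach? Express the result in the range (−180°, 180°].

-62.01°

Start at +110.35°; shift −172.36° → -62.01°.
-62.01° already lies in (−180°, 180°].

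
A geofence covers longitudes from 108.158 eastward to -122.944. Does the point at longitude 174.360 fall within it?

Yes

Band width going east from +108.158° to -122.944°: ((-122.944 − 108.158) mod 360) = 128.898°.
Offset of +174.360° east of the west edge: ((174.360 − 108.158) mod 360) = 66.202°.
66.202° ≤ 128.898° ⇒ inside.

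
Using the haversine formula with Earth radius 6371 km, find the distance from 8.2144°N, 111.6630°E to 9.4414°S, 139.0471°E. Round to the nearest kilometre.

Δλ = 139.0471 − 111.6630 = 27.3841°.
Δφ = -9.4414 − 8.2144 = -17.6558°.
a = sin²(Δφ/2) + cos φ₁ · cos φ₂ · sin²(Δλ/2) = 0.078255.
c = 2·atan2(√a, √(1−a)) = 0.56705 rad → d = 6371·c ≈ 3612.66 km.

3613 km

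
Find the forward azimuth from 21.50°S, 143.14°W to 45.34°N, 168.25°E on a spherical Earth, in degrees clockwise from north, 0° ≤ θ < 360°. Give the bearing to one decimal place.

327.6°

Δλ = 168.25 − -143.14 = 311.39°; wrapped into (−180°, 180°]: -48.61°.
θ = atan2( sin Δλ · cos φ₂ , cos φ₁ · sin φ₂ − sin φ₁ · cos φ₂ · cos Δλ )
  = atan2(-0.52733, 0.83213) = -32.363° → normalised to [0°, 360°): 327.637°.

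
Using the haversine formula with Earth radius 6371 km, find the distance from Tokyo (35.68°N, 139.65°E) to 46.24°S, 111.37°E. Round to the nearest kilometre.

9539 km

Δλ = 111.37 − 139.65 = -28.28°.
Δφ = -46.24 − 35.68 = -81.92°.
a = sin²(Δφ/2) + cos φ₁ · cos φ₂ · sin²(Δλ/2) = 0.463250.
c = 2·atan2(√a, √(1−a)) = 1.49723 rad → d = 6371·c ≈ 9538.85 km.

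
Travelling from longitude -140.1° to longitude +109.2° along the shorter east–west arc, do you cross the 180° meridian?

Naïve |109.2 − -140.1| = 249.3° > 180°, so the shorter arc goes the other way round — across 180°.
Signed shortest Δλ = ((109.2 − -140.1 + 180) mod 360) − 180 = -110.7°.
Going west by 110.7° from -140.1° passes through 180° before reaching +109.2°.

Yes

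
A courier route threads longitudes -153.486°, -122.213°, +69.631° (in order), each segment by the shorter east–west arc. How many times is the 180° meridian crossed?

1

Leg 1: -153.486° → -122.213°, shortest Δλ = 31.273° (east) — does not cross 180°.
Leg 2: -122.213° → +69.631°, shortest Δλ = -168.156° (west) — crosses 180°.
Total crossings: 1.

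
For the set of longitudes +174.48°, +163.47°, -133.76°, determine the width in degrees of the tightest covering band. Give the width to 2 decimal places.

Sort the longitudes: -133.76°, +163.47°, +174.48°.
Eastward gaps between consecutive values (wrapping around): 297.23°, 11.01°, 51.76°.
Largest gap = 297.23° ⇒ minimal covering band is its complement: 360° − 297.23° = 62.77°.
Band runs from +163.47° eastward to -133.76°, crossing the antimeridian.

62.77°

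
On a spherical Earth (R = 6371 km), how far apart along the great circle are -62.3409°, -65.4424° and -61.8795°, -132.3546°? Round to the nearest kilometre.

Δλ = -132.3546 − -65.4424 = -66.9122°.
Δφ = -61.8795 − -62.3409 = 0.4614°.
a = sin²(Δφ/2) + cos φ₁ · cos φ₂ · sin²(Δλ/2) = 0.066514.
c = 2·atan2(√a, √(1−a)) = 0.52170 rad → d = 6371·c ≈ 3323.78 km.

3324 km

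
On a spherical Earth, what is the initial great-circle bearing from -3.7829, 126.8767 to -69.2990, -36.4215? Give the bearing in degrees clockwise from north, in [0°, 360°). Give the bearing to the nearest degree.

186°

Δλ = -36.4215 − 126.8767 = -163.2982°.
θ = atan2( sin Δλ · cos φ₂ , cos φ₁ · sin φ₂ − sin φ₁ · cos φ₂ · cos Δλ )
  = atan2(-0.10159, -0.95574) = -173.933° → normalised to [0°, 360°): 186.067°.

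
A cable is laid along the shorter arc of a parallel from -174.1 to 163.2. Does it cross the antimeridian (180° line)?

Naïve |163.2 − -174.1| = 337.3° > 180°, so the shorter arc goes the other way round — across 180°.
Signed shortest Δλ = ((163.2 − -174.1 + 180) mod 360) − 180 = -22.7°.
Going west by 22.7° from -174.1° passes through 180° before reaching +163.2°.

Yes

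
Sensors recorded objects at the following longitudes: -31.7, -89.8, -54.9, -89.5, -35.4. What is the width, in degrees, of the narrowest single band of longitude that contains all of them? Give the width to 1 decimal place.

58.1°

Sort the longitudes: -89.8°, -89.5°, -54.9°, -35.4°, -31.7°.
Eastward gaps between consecutive values (wrapping around): 0.3°, 34.6°, 19.5°, 3.7°, 301.9°.
Largest gap = 301.9° ⇒ minimal covering band is its complement: 360° − 301.9° = 58.1°.
Band runs from -89.8° eastward to -31.7°.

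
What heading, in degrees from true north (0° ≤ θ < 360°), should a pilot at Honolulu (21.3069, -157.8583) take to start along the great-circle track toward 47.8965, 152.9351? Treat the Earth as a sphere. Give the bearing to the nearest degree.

316°

Δλ = 152.9351 − -157.8583 = 310.7934°; wrapped into (−180°, 180°]: -49.2066°.
θ = atan2( sin Δλ · cos φ₂ , cos φ₁ · sin φ₂ − sin φ₁ · cos φ₂ · cos Δλ )
  = atan2(-0.50759, 0.53205) = -43.652° → normalised to [0°, 360°): 316.348°.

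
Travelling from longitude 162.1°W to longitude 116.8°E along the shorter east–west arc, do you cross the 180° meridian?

Naïve |116.8 − -162.1| = 278.9° > 180°, so the shorter arc goes the other way round — across 180°.
Signed shortest Δλ = ((116.8 − -162.1 + 180) mod 360) − 180 = -81.1°.
Going west by 81.1° from -162.1° passes through 180° before reaching +116.8°.

Yes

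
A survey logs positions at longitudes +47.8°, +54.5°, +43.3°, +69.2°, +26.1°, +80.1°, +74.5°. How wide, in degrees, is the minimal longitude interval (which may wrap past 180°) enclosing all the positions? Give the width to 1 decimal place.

Sort the longitudes: +26.1°, +43.3°, +47.8°, +54.5°, +69.2°, +74.5°, +80.1°.
Eastward gaps between consecutive values (wrapping around): 17.2°, 4.5°, 6.7°, 14.7°, 5.3°, 5.6°, 306.0°.
Largest gap = 306.0° ⇒ minimal covering band is its complement: 360° − 306.0° = 54.0°.
Band runs from +26.1° eastward to +80.1°.

54.0°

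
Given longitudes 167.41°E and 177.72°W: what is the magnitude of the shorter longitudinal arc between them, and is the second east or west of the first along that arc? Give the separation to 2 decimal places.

14.87° east

Raw difference: -177.72 − 167.41 = -345.13°.
Normalise into (−180°, 180°]: -345.13° + 360° = 14.87°.
Positive ⇒ the second point lies to the east; separation 14.87°.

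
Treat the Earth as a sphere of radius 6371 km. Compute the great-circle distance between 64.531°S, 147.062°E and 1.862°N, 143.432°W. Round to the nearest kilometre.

9234 km

Δλ = -143.432 − 147.062 = -290.494°; wrapped into (−180°, 180°]: 69.506°.
Δφ = 1.862 − -64.531 = 66.393°.
a = sin²(Δφ/2) + cos φ₁ · cos φ₂ · sin²(Δλ/2) = 0.439430.
c = 2·atan2(√a, √(1−a)) = 1.44936 rad → d = 6371·c ≈ 9233.86 km.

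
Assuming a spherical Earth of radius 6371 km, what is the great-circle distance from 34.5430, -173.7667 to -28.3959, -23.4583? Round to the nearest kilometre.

Δλ = -23.4583 − -173.7667 = 150.3084°.
Δφ = -28.3959 − 34.5430 = -62.9389°.
a = sin²(Δφ/2) + cos φ₁ · cos φ₂ · sin²(Δλ/2) = 0.949557.
c = 2·atan2(√a, √(1−a)) = 2.68854 rad → d = 6371·c ≈ 17128.67 km.

17129 km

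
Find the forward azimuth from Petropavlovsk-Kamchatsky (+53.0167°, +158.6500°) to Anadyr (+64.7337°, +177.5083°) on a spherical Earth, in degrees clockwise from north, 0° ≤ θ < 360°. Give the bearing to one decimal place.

31.9°

Δλ = 177.5083 − 158.6500 = 18.8583°.
θ = atan2( sin Δλ · cos φ₂ , cos φ₁ · sin φ₂ − sin φ₁ · cos φ₂ · cos Δλ )
  = atan2(0.13796, 0.22138) = 31.931° → normalised to [0°, 360°): 31.931°.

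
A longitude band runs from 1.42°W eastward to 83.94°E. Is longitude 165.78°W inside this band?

Band width going east from -1.42° to +83.94°: ((83.94 − -1.42) mod 360) = 85.36°.
Offset of -165.78° east of the west edge: ((-165.78 − -1.42) mod 360) = 195.64°.
195.64° > 85.36° ⇒ outside.

No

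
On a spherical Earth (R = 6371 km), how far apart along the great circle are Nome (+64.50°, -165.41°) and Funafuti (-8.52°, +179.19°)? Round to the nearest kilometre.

Δλ = 179.19 − -165.41 = 344.60°; wrapped into (−180°, 180°]: -15.40°.
Δφ = -8.52 − 64.50 = -73.02°.
a = sin²(Δφ/2) + cos φ₁ · cos φ₂ · sin²(Δλ/2) = 0.361624.
c = 2·atan2(√a, √(1−a)) = 1.29038 rad → d = 6371·c ≈ 8221.04 km.

8221 km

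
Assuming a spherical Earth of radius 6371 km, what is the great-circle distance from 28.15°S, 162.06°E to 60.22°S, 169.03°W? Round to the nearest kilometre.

4175 km

Δλ = -169.03 − 162.06 = -331.09°; wrapped into (−180°, 180°]: 28.91°.
Δφ = -60.22 − -28.15 = -32.07°.
a = sin²(Δφ/2) + cos φ₁ · cos φ₂ · sin²(Δλ/2) = 0.103587.
c = 2·atan2(√a, √(1−a)) = 0.65536 rad → d = 6371·c ≈ 4175.32 km.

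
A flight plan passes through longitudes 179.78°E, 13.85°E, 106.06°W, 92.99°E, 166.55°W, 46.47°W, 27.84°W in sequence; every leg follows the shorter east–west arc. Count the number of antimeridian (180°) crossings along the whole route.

2

Leg 1: +179.78° → +13.85°, shortest Δλ = -165.93° (west) — does not cross 180°.
Leg 2: +13.85° → -106.06°, shortest Δλ = -119.91° (west) — does not cross 180°.
Leg 3: -106.06° → +92.99°, shortest Δλ = -160.95° (west) — crosses 180°.
Leg 4: +92.99° → -166.55°, shortest Δλ = 100.46° (east) — crosses 180°.
Leg 5: -166.55° → -46.47°, shortest Δλ = 120.08° (east) — does not cross 180°.
Leg 6: -46.47° → -27.84°, shortest Δλ = 18.63° (east) — does not cross 180°.
Total crossings: 2.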